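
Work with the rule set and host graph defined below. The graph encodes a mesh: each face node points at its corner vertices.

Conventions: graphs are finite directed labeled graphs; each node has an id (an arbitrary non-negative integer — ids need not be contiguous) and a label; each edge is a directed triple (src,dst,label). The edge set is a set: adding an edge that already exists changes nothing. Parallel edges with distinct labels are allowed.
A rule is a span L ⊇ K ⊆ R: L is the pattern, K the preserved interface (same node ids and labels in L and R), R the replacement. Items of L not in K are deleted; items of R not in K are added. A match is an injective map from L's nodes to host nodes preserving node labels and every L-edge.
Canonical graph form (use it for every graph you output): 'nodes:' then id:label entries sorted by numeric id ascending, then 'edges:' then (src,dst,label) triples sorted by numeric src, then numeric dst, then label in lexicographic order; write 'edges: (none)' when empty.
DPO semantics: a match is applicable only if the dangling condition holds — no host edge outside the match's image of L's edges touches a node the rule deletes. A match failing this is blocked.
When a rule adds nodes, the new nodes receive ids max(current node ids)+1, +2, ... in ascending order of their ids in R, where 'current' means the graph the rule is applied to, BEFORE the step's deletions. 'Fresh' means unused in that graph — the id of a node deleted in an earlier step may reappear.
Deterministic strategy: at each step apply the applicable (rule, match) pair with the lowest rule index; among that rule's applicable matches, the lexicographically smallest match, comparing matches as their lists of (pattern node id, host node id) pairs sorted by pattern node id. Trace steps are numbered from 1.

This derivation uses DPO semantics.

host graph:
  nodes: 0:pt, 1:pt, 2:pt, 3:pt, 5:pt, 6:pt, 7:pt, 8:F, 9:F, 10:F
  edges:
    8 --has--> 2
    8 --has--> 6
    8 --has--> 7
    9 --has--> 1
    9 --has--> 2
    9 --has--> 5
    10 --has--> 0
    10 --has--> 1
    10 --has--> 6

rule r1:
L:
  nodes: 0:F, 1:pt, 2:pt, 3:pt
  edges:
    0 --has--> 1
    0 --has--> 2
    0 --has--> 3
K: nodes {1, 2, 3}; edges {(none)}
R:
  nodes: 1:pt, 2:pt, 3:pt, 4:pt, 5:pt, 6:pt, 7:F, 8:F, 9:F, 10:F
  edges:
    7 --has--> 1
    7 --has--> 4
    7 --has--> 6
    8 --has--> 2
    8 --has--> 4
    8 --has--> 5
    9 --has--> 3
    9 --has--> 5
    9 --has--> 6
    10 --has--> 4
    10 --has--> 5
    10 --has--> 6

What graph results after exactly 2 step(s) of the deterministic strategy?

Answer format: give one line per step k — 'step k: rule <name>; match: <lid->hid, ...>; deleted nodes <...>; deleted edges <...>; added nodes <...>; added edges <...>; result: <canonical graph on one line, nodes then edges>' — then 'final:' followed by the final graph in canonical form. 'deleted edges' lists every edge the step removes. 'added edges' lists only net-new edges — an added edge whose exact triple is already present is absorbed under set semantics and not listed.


step 1: rule r1; match: 0->8, 1->2, 2->6, 3->7; deleted nodes 8; deleted edges (8,2,has); (8,6,has); (8,7,has); added nodes 11, 12, 13, 14, 15, 16, 17; added edges (14,2,has); (14,11,has); (14,13,has); (15,6,has); (15,11,has); (15,12,has); (16,7,has); (16,12,has); (16,13,has); (17,11,has); (17,12,has); (17,13,has); result: nodes: 0:pt, 1:pt, 2:pt, 3:pt, 5:pt, 6:pt, 7:pt, 9:F, 10:F, 11:pt, 12:pt, 13:pt, 14:F, 15:F, 16:F, 17:F edges: (9,1,has); (9,2,has); (9,5,has); (10,0,has); (10,1,has); (10,6,has); (14,2,has); (14,11,has); (14,13,has); (15,6,has); (15,11,has); (15,12,has); (16,7,has); (16,12,has); (16,13,has); (17,11,has); (17,12,has); (17,13,has)
step 2: rule r1; match: 0->9, 1->1, 2->2, 3->5; deleted nodes 9; deleted edges (9,1,has); (9,2,has); (9,5,has); added nodes 18, 19, 20, 21, 22, 23, 24; added edges (21,1,has); (21,18,has); (21,20,has); (22,2,has); (22,18,has); (22,19,has); (23,5,has); (23,19,has); (23,20,has); (24,18,has); (24,19,has); (24,20,has); result: nodes: 0:pt, 1:pt, 2:pt, 3:pt, 5:pt, 6:pt, 7:pt, 10:F, 11:pt, 12:pt, 13:pt, 14:F, 15:F, 16:F, 17:F, 18:pt, 19:pt, 20:pt, 21:F, 22:F, 23:F, 24:F edges: (10,0,has); (10,1,has); (10,6,has); (14,2,has); (14,11,has); (14,13,has); (15,6,has); (15,11,has); (15,12,has); (16,7,has); (16,12,has); (16,13,has); (17,11,has); (17,12,has); (17,13,has); (21,1,has); (21,18,has); (21,20,has); (22,2,has); (22,18,has); (22,19,has); (23,5,has); (23,19,has); (23,20,has); (24,18,has); (24,19,has); (24,20,has)
final:
nodes: 0:pt, 1:pt, 2:pt, 3:pt, 5:pt, 6:pt, 7:pt, 10:F, 11:pt, 12:pt, 13:pt, 14:F, 15:F, 16:F, 17:F, 18:pt, 19:pt, 20:pt, 21:F, 22:F, 23:F, 24:F
edges: (10,0,has); (10,1,has); (10,6,has); (14,2,has); (14,11,has); (14,13,has); (15,6,has); (15,11,has); (15,12,has); (16,7,has); (16,12,has); (16,13,has); (17,11,has); (17,12,has); (17,13,has); (21,1,has); (21,18,has); (21,20,has); (22,2,has); (22,18,has); (22,19,has); (23,5,has); (23,19,has); (23,20,has); (24,18,has); (24,19,has); (24,20,has)


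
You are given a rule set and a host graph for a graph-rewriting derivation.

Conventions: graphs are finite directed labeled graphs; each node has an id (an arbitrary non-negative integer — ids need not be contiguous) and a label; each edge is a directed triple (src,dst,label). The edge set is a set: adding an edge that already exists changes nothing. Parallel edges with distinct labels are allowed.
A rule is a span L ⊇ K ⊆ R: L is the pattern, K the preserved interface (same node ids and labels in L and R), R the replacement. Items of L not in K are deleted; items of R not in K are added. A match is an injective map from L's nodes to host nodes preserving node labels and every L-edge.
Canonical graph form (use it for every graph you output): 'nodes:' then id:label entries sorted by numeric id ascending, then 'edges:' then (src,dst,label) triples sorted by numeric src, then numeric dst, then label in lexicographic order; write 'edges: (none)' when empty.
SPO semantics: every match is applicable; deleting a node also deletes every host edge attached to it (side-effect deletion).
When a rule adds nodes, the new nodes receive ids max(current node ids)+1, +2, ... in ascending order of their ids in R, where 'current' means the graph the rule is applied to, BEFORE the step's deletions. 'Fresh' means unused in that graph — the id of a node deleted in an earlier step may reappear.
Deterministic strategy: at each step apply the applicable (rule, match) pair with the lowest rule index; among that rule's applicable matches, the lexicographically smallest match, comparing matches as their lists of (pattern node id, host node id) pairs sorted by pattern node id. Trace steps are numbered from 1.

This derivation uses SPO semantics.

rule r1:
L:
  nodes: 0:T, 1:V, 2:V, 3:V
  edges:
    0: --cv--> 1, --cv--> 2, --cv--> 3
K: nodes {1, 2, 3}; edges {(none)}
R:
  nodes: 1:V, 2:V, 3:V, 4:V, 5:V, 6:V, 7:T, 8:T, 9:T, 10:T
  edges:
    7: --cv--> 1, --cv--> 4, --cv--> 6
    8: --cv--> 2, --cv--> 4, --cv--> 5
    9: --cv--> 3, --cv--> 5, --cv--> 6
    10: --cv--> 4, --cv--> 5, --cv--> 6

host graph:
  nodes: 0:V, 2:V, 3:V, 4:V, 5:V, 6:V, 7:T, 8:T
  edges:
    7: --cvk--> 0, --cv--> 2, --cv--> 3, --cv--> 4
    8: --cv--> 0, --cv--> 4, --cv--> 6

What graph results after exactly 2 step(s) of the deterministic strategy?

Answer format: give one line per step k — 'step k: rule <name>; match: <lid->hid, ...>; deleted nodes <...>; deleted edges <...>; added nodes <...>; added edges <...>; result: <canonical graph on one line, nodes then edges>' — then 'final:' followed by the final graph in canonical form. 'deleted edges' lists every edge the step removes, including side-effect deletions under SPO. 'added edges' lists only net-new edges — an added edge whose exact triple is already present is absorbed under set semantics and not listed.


step 1: rule r1; match: 0->7, 1->2, 2->3, 3->4; deleted nodes 7; deleted edges (7,0,cvk); (7,2,cv); (7,3,cv); (7,4,cv); added nodes 9, 10, 11, 12, 13, 14, 15; added edges (12,2,cv); (12,9,cv); (12,11,cv); (13,3,cv); (13,9,cv); (13,10,cv); (14,4,cv); (14,10,cv); (14,11,cv); (15,9,cv); (15,10,cv); (15,11,cv); result: nodes: 0:V, 2:V, 3:V, 4:V, 5:V, 6:V, 8:T, 9:V, 10:V, 11:V, 12:T, 13:T, 14:T, 15:T edges: (8,0,cv); (8,4,cv); (8,6,cv); (12,2,cv); (12,9,cv); (12,11,cv); (13,3,cv); (13,9,cv); (13,10,cv); (14,4,cv); (14,10,cv); (14,11,cv); (15,9,cv); (15,10,cv); (15,11,cv)
step 2: rule r1; match: 0->8, 1->0, 2->4, 3->6; deleted nodes 8; deleted edges (8,0,cv); (8,4,cv); (8,6,cv); added nodes 16, 17, 18, 19, 20, 21, 22; added edges (19,0,cv); (19,16,cv); (19,18,cv); (20,4,cv); (20,16,cv); (20,17,cv); (21,6,cv); (21,17,cv); (21,18,cv); (22,16,cv); (22,17,cv); (22,18,cv); result: nodes: 0:V, 2:V, 3:V, 4:V, 5:V, 6:V, 9:V, 10:V, 11:V, 12:T, 13:T, 14:T, 15:T, 16:V, 17:V, 18:V, 19:T, 20:T, 21:T, 22:T edges: (12,2,cv); (12,9,cv); (12,11,cv); (13,3,cv); (13,9,cv); (13,10,cv); (14,4,cv); (14,10,cv); (14,11,cv); (15,9,cv); (15,10,cv); (15,11,cv); (19,0,cv); (19,16,cv); (19,18,cv); (20,4,cv); (20,16,cv); (20,17,cv); (21,6,cv); (21,17,cv); (21,18,cv); (22,16,cv); (22,17,cv); (22,18,cv)
final:
nodes: 0:V, 2:V, 3:V, 4:V, 5:V, 6:V, 9:V, 10:V, 11:V, 12:T, 13:T, 14:T, 15:T, 16:V, 17:V, 18:V, 19:T, 20:T, 21:T, 22:T
edges: (12,2,cv); (12,9,cv); (12,11,cv); (13,3,cv); (13,9,cv); (13,10,cv); (14,4,cv); (14,10,cv); (14,11,cv); (15,9,cv); (15,10,cv); (15,11,cv); (19,0,cv); (19,16,cv); (19,18,cv); (20,4,cv); (20,16,cv); (20,17,cv); (21,6,cv); (21,17,cv); (21,18,cv); (22,16,cv); (22,17,cv); (22,18,cv)


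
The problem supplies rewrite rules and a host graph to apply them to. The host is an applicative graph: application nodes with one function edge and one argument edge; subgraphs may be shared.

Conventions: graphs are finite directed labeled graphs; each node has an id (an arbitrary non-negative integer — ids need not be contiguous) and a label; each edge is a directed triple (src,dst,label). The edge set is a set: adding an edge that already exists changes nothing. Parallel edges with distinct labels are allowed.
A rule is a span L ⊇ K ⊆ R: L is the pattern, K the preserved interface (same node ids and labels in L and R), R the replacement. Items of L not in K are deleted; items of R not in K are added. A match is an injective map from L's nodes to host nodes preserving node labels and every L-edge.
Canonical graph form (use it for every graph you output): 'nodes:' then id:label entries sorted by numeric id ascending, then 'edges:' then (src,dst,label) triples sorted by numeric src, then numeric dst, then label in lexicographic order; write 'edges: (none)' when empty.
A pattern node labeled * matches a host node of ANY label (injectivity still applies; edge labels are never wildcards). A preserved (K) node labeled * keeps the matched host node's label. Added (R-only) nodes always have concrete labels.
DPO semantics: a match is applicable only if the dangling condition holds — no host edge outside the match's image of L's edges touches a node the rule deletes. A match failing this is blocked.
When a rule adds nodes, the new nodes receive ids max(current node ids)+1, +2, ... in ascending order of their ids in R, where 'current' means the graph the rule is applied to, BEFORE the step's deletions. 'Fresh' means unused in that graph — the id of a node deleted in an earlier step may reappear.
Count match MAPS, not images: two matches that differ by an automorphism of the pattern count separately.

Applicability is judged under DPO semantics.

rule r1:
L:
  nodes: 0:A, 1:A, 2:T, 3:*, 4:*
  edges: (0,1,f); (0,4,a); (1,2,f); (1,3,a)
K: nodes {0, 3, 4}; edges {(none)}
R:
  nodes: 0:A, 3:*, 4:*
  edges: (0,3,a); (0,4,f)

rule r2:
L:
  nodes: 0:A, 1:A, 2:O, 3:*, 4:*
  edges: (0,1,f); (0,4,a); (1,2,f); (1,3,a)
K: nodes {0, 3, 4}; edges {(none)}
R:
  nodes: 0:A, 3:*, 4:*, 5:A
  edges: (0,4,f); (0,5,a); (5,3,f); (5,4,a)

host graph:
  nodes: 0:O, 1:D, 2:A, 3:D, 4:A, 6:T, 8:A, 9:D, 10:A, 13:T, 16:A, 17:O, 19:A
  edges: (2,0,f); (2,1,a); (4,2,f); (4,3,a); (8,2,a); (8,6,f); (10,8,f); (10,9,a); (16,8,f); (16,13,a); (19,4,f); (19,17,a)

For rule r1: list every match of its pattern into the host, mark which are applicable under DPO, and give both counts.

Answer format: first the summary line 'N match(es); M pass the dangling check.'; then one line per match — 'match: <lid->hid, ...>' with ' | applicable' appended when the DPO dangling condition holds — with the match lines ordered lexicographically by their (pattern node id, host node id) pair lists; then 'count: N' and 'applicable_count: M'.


2 match(es); 0 pass the dangling check.
match: 0->10, 1->8, 2->6, 3->2, 4->9
match: 0->16, 1->8, 2->6, 3->2, 4->13
count: 2
applicable_count: 0


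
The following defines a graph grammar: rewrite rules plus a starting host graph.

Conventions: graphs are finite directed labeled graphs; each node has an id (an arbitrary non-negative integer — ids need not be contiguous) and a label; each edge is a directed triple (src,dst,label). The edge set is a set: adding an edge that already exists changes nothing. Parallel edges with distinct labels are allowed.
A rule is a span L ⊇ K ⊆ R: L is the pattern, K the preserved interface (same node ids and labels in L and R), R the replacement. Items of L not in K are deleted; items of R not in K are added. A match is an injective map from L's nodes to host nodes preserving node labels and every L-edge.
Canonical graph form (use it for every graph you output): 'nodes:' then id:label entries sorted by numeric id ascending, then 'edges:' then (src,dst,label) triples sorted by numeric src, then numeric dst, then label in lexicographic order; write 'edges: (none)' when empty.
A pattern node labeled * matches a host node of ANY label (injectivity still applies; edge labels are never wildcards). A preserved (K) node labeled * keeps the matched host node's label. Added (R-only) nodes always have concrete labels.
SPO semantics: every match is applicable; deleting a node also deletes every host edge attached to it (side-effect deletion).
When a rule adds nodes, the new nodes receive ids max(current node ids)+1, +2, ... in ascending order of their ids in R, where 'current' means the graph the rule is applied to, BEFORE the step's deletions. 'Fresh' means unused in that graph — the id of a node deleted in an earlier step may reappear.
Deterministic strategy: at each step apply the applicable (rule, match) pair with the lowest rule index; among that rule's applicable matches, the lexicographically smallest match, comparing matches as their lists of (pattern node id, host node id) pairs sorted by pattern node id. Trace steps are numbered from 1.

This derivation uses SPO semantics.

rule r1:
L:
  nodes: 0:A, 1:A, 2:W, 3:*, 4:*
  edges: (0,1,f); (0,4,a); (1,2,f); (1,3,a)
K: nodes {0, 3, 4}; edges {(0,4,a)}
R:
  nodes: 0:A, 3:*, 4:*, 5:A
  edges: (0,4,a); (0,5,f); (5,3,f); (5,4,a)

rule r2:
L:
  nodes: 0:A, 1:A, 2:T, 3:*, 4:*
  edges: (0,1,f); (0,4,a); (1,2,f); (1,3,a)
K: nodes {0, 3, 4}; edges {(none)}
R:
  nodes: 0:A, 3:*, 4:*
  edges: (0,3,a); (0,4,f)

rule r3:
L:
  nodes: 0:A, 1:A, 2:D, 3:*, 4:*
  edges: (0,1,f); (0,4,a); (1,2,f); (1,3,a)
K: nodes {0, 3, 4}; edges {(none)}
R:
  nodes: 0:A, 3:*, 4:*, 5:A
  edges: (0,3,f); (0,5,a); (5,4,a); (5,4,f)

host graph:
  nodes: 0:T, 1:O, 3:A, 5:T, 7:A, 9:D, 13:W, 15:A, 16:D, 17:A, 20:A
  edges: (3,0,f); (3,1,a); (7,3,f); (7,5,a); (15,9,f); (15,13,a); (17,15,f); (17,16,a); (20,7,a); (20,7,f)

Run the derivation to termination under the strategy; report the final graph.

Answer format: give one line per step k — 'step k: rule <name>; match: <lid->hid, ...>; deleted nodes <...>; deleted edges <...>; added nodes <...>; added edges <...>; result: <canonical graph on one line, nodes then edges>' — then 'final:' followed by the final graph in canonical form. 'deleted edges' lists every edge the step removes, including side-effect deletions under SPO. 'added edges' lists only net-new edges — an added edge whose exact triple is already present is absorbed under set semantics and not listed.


step 1: rule r2; match: 0->7, 1->3, 2->0, 3->1, 4->5; deleted nodes 0, 3; deleted edges (3,0,f); (3,1,a); (7,3,f); (7,5,a); added nodes (none); added edges (7,1,a); (7,5,f); result: nodes: 1:O, 5:T, 7:A, 9:D, 13:W, 15:A, 16:D, 17:A, 20:A edges: (7,1,a); (7,5,f); (15,9,f); (15,13,a); (17,15,f); (17,16,a); (20,7,a); (20,7,f)
step 2: rule r3; match: 0->17, 1->15, 2->9, 3->13, 4->16; deleted nodes 9, 15; deleted edges (15,9,f); (15,13,a); (17,15,f); (17,16,a); added nodes 21; added edges (17,13,f); (17,21,a); (21,16,a); (21,16,f); result: nodes: 1:O, 5:T, 7:A, 13:W, 16:D, 17:A, 20:A, 21:A edges: (7,1,a); (7,5,f); (17,13,f); (17,21,a); (20,7,a); (20,7,f); (21,16,a); (21,16,f)
final:
nodes: 1:O, 5:T, 7:A, 13:W, 16:D, 17:A, 20:A, 21:A
edges: (7,1,a); (7,5,f); (17,13,f); (17,21,a); (20,7,a); (20,7,f); (21,16,a); (21,16,f)


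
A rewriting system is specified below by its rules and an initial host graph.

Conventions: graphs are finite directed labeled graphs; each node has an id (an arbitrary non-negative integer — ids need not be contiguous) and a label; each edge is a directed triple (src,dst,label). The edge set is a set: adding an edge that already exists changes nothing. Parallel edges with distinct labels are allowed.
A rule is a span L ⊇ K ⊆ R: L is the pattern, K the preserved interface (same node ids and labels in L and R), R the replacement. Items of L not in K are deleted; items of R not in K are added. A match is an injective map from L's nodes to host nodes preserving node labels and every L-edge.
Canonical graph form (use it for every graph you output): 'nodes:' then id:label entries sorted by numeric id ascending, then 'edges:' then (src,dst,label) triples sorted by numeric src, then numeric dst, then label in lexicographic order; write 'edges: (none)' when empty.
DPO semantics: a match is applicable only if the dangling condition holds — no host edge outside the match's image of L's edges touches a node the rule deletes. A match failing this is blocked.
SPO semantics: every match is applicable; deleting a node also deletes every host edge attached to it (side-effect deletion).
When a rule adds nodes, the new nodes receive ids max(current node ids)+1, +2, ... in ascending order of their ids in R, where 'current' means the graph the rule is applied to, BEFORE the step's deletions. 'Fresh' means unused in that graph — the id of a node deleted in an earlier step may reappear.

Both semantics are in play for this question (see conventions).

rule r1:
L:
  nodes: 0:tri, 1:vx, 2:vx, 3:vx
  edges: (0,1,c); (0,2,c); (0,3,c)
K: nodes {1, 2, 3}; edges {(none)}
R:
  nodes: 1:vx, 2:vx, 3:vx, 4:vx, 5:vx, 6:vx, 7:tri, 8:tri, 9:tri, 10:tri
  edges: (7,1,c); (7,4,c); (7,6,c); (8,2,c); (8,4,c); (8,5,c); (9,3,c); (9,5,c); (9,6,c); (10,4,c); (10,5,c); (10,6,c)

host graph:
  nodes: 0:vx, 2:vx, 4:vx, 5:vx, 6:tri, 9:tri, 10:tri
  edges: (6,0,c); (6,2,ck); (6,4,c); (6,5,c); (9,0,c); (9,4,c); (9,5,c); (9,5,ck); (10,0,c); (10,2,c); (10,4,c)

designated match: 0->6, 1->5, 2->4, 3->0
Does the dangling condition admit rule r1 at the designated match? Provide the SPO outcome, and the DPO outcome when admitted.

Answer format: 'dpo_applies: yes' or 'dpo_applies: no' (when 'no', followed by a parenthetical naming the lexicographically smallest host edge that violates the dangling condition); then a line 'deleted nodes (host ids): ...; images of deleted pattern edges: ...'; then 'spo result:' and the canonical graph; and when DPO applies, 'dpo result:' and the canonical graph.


dpo_applies: no
(the rule deletes node 6, which keeps host edge (6,2,ck) outside the match image — the dangling condition fails, DPO blocks; SPO proceeds and side-deletes such edges)
deleted nodes (host ids): 6; images of deleted pattern edges: (6,0,c); (6,4,c); (6,5,c)
spo result:
nodes: 0:vx, 2:vx, 4:vx, 5:vx, 9:tri, 10:tri, 11:vx, 12:vx, 13:vx, 14:tri, 15:tri, 16:tri, 17:tri
edges: (9,0,c); (9,4,c); (9,5,c); (9,5,ck); (10,0,c); (10,2,c); (10,4,c); (14,5,c); (14,11,c); (14,13,c); (15,4,c); (15,11,c); (15,12,c); (16,0,c); (16,12,c); (16,13,c); (17,11,c); (17,12,c); (17,13,c)


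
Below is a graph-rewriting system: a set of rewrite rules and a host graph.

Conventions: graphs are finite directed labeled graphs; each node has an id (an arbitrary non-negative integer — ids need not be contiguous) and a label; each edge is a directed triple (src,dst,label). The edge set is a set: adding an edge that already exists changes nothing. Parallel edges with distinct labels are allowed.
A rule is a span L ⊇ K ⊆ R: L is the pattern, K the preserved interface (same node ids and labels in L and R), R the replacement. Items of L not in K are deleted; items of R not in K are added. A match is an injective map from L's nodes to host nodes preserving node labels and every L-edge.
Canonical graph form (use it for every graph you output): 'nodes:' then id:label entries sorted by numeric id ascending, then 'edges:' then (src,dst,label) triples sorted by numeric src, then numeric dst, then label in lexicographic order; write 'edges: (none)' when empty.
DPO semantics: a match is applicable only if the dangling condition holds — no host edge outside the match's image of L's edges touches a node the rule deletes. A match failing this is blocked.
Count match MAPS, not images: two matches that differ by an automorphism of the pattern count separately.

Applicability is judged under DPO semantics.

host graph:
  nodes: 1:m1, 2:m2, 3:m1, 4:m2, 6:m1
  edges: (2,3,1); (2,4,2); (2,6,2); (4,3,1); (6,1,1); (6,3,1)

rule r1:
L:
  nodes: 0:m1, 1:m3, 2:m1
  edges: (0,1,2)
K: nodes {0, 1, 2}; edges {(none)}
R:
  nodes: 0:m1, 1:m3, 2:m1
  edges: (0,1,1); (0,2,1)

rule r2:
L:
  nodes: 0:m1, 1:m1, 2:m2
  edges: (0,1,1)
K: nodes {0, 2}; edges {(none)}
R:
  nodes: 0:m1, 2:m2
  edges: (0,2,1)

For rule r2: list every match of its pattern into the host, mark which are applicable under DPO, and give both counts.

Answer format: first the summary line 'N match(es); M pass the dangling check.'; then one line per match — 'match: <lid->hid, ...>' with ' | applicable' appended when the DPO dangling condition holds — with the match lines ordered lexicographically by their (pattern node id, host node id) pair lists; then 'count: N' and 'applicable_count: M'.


4 match(es); 2 pass the dangling check.
match: 0->6, 1->1, 2->2 | applicable
match: 0->6, 1->1, 2->4 | applicable
match: 0->6, 1->3, 2->2
match: 0->6, 1->3, 2->4
count: 4
applicable_count: 2


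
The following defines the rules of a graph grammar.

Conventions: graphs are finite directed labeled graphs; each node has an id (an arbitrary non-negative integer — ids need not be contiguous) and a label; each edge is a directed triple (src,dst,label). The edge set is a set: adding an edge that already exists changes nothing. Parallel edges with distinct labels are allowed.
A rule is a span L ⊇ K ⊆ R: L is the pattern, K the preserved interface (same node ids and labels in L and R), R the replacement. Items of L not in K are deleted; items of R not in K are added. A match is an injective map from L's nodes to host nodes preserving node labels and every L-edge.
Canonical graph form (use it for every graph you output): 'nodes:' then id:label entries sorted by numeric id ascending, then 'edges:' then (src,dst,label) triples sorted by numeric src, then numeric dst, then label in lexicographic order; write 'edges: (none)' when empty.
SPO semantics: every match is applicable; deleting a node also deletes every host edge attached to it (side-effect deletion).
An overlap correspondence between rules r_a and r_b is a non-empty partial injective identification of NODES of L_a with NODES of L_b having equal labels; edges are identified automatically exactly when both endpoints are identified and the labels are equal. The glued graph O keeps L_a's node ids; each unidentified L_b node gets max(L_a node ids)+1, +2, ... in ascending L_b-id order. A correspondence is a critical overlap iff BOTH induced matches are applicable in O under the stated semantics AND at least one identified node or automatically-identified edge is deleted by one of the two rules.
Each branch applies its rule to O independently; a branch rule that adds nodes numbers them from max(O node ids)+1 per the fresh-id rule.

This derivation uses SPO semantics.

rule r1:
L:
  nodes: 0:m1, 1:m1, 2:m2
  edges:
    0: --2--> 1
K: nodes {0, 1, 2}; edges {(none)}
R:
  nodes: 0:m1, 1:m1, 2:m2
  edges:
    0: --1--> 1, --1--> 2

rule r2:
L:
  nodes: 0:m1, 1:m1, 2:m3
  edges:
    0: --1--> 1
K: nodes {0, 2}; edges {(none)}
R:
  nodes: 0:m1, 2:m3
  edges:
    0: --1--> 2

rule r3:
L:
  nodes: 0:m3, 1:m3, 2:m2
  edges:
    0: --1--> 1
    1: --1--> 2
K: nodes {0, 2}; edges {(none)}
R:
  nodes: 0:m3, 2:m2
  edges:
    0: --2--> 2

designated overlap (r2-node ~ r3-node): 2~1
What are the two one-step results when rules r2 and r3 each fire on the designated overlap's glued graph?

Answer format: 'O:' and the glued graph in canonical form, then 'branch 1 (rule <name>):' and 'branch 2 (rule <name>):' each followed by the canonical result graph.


O:
nodes: 0:m1, 1:m1, 2:m3, 3:m3, 4:m2
edges: (0,1,1); (2,4,1); (3,2,1)
branch 1 (rule r2):
nodes: 0:m1, 2:m3, 3:m3, 4:m2
edges: (0,2,1); (2,4,1); (3,2,1)
branch 2 (rule r3):
nodes: 0:m1, 1:m1, 3:m3, 4:m2
edges: (0,1,1); (3,4,2)


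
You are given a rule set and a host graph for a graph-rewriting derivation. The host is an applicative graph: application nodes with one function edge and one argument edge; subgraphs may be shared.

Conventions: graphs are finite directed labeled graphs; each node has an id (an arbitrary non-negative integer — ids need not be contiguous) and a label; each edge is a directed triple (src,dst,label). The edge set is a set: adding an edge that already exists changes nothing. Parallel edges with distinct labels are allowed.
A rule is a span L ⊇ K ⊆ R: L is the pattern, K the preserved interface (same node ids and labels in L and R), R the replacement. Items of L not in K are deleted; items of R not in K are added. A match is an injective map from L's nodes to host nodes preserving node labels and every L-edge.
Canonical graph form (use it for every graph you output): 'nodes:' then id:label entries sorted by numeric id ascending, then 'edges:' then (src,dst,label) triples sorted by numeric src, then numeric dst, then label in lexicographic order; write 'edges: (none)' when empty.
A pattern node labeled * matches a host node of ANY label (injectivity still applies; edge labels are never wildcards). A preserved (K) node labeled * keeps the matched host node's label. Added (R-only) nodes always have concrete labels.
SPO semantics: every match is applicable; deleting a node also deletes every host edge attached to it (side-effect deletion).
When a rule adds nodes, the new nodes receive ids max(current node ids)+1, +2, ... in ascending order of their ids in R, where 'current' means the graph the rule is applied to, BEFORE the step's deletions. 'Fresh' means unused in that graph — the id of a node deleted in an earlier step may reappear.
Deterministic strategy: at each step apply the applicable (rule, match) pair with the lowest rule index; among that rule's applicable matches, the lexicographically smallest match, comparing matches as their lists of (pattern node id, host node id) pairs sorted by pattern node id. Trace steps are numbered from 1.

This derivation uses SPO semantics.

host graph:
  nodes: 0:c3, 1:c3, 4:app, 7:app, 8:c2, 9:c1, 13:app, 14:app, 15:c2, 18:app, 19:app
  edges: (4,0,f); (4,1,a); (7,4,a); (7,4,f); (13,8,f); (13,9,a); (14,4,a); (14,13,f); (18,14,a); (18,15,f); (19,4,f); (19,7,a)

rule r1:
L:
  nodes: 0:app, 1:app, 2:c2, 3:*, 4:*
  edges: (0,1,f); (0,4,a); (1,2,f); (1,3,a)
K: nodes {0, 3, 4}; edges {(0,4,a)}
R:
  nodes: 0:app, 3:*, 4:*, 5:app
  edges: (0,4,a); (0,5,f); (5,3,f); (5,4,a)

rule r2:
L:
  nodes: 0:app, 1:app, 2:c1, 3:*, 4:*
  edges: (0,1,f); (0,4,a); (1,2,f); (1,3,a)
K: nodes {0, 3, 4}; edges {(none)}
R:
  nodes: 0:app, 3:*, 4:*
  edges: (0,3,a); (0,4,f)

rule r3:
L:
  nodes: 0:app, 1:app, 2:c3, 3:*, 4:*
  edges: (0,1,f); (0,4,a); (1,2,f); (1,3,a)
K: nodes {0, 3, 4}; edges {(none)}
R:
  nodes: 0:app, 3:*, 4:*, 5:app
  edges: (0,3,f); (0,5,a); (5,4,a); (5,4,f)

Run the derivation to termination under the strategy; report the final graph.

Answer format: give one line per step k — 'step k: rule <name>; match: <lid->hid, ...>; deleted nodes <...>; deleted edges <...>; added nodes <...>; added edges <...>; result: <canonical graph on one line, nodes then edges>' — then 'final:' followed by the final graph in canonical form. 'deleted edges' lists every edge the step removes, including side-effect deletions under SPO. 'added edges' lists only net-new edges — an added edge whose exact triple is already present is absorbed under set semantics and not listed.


step 1: rule r1; match: 0->14, 1->13, 2->8, 3->9, 4->4; deleted nodes 8, 13; deleted edges (13,8,f); (13,9,a); (14,13,f); added nodes 20; added edges (14,20,f); (20,4,a); (20,9,f); result: nodes: 0:c3, 1:c3, 4:app, 7:app, 9:c1, 14:app, 15:c2, 18:app, 19:app, 20:app edges: (4,0,f); (4,1,a); (7,4,a); (7,4,f); (14,4,a); (14,20,f); (18,14,a); (18,15,f); (19,4,f); (19,7,a); (20,4,a); (20,9,f)
step 2: rule r3; match: 0->19, 1->4, 2->0, 3->1, 4->7; deleted nodes 0, 4; deleted edges (4,0,f); (4,1,a); (7,4,a); (7,4,f); (14,4,a); (19,4,f); (19,7,a); (20,4,a); added nodes 21; added edges (19,1,f); (19,21,a); (21,7,a); (21,7,f); result: nodes: 1:c3, 7:app, 9:c1, 14:app, 15:c2, 18:app, 19:app, 20:app, 21:app edges: (14,20,f); (18,14,a); (18,15,f); (19,1,f); (19,21,a); (20,9,f); (21,7,a); (21,7,f)
final:
nodes: 1:c3, 7:app, 9:c1, 14:app, 15:c2, 18:app, 19:app, 20:app, 21:app
edges: (14,20,f); (18,14,a); (18,15,f); (19,1,f); (19,21,a); (20,9,f); (21,7,a); (21,7,f)


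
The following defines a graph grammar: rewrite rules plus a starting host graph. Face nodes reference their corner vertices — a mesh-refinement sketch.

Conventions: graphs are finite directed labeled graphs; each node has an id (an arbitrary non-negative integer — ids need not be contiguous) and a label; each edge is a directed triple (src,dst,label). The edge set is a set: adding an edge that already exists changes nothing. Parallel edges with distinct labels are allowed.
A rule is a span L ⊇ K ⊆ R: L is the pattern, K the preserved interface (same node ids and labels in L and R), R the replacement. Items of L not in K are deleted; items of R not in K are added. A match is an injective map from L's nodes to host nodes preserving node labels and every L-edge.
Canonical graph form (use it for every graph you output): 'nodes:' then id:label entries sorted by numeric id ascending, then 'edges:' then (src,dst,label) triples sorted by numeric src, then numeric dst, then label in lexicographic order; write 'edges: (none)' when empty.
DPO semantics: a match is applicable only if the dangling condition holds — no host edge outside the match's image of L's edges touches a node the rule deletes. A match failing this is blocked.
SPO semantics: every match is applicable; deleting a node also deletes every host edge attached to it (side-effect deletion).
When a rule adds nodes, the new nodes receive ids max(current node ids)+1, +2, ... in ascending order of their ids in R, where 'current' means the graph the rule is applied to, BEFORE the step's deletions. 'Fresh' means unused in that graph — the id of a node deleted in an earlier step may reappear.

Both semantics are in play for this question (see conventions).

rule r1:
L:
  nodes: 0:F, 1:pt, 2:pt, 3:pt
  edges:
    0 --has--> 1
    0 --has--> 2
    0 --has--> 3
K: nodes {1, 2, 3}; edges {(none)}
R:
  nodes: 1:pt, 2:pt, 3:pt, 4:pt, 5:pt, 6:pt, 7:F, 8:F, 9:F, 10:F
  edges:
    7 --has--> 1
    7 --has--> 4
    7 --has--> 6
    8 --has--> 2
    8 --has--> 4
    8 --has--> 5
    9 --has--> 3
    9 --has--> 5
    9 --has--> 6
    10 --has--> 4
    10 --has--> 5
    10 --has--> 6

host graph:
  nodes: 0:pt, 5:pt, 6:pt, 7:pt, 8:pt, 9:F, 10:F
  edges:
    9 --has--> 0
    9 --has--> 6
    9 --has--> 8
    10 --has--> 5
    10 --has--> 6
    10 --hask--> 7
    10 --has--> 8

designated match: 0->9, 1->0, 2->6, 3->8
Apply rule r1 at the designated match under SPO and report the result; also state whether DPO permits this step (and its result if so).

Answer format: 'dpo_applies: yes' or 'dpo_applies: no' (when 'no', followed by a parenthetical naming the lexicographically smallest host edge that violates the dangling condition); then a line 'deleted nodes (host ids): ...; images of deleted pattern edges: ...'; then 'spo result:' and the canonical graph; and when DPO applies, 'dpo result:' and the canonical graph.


dpo_applies: yes
deleted nodes (host ids): 9; images of deleted pattern edges: (9,0,has); (9,6,has); (9,8,has)
spo result:
nodes: 0:pt, 5:pt, 6:pt, 7:pt, 8:pt, 10:F, 11:pt, 12:pt, 13:pt, 14:F, 15:F, 16:F, 17:F
edges: (10,5,has); (10,6,has); (10,7,hask); (10,8,has); (14,0,has); (14,11,has); (14,13,has); (15,6,has); (15,11,has); (15,12,has); (16,8,has); (16,12,has); (16,13,has); (17,11,has); (17,12,has); (17,13,has)
dpo result:
nodes: 0:pt, 5:pt, 6:pt, 7:pt, 8:pt, 10:F, 11:pt, 12:pt, 13:pt, 14:F, 15:F, 16:F, 17:F
edges: (10,5,has); (10,6,has); (10,7,hask); (10,8,has); (14,0,has); (14,11,has); (14,13,has); (15,6,has); (15,11,has); (15,12,has); (16,8,has); (16,12,has); (16,13,has); (17,11,has); (17,12,has); (17,13,has)


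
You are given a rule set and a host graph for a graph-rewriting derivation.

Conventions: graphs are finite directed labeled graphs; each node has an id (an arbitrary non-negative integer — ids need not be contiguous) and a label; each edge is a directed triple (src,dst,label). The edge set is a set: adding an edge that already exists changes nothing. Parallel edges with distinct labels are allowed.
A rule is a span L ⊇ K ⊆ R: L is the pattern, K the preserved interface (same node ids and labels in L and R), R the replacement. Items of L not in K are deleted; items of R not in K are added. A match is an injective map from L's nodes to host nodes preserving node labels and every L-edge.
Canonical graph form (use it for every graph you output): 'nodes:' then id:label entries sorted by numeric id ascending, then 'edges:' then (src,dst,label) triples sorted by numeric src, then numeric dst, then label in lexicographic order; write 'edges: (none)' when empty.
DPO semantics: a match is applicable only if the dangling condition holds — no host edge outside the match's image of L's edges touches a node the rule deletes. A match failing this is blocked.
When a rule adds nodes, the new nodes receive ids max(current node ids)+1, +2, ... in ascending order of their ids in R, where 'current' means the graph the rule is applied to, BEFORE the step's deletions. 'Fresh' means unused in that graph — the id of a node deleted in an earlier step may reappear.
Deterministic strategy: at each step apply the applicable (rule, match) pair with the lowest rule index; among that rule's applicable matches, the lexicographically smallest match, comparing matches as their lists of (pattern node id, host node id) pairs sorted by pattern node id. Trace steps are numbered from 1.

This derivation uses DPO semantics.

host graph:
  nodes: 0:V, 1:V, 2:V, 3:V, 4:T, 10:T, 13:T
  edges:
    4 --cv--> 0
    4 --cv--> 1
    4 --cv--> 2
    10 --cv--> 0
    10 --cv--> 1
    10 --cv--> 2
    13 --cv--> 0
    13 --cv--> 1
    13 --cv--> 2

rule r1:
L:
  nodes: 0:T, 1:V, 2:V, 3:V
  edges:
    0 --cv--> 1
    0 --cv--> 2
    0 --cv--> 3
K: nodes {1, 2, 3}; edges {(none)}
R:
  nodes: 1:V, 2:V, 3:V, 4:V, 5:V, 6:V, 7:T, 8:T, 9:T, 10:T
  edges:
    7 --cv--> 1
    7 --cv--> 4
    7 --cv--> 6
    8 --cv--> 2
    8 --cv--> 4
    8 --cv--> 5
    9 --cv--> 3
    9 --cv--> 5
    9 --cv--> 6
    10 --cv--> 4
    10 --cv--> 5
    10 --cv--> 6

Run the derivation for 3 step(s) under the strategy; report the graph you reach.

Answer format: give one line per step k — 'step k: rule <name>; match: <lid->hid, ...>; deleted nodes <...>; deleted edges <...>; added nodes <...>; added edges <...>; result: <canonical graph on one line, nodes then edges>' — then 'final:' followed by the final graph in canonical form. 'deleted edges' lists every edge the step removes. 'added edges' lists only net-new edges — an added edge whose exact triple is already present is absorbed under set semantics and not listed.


step 1: rule r1; match: 0->4, 1->0, 2->1, 3->2; deleted nodes 4; deleted edges (4,0,cv); (4,1,cv); (4,2,cv); added nodes 14, 15, 16, 17, 18, 19, 20; added edges (17,0,cv); (17,14,cv); (17,16,cv); (18,1,cv); (18,14,cv); (18,15,cv); (19,2,cv); (19,15,cv); (19,16,cv); (20,14,cv); (20,15,cv); (20,16,cv); result: nodes: 0:V, 1:V, 2:V, 3:V, 10:T, 13:T, 14:V, 15:V, 16:V, 17:T, 18:T, 19:T, 20:T edges: (10,0,cv); (10,1,cv); (10,2,cv); (13,0,cv); (13,1,cv); (13,2,cv); (17,0,cv); (17,14,cv); (17,16,cv); (18,1,cv); (18,14,cv); (18,15,cv); (19,2,cv); (19,15,cv); (19,16,cv); (20,14,cv); (20,15,cv); (20,16,cv)
step 2: rule r1; match: 0->10, 1->0, 2->1, 3->2; deleted nodes 10; deleted edges (10,0,cv); (10,1,cv); (10,2,cv); added nodes 21, 22, 23, 24, 25, 26, 27; added edges (24,0,cv); (24,21,cv); (24,23,cv); (25,1,cv); (25,21,cv); (25,22,cv); (26,2,cv); (26,22,cv); (26,23,cv); (27,21,cv); (27,22,cv); (27,23,cv); result: nodes: 0:V, 1:V, 2:V, 3:V, 13:T, 14:V, 15:V, 16:V, 17:T, 18:T, 19:T, 20:T, 21:V, 22:V, 23:V, 24:T, 25:T, 26:T, 27:T edges: (13,0,cv); (13,1,cv); (13,2,cv); (17,0,cv); (17,14,cv); (17,16,cv); (18,1,cv); (18,14,cv); (18,15,cv); (19,2,cv); (19,15,cv); (19,16,cv); (20,14,cv); (20,15,cv); (20,16,cv); (24,0,cv); (24,21,cv); (24,23,cv); (25,1,cv); (25,21,cv); (25,22,cv); (26,2,cv); (26,22,cv); (26,23,cv); (27,21,cv); (27,22,cv); (27,23,cv)
step 3: rule r1; match: 0->13, 1->0, 2->1, 3->2; deleted nodes 13; deleted edges (13,0,cv); (13,1,cv); (13,2,cv); added nodes 28, 29, 30, 31, 32, 33, 34; added edges (31,0,cv); (31,28,cv); (31,30,cv); (32,1,cv); (32,28,cv); (32,29,cv); (33,2,cv); (33,29,cv); (33,30,cv); (34,28,cv); (34,29,cv); (34,30,cv); result: nodes: 0:V, 1:V, 2:V, 3:V, 14:V, 15:V, 16:V, 17:T, 18:T, 19:T, 20:T, 21:V, 22:V, 23:V, 24:T, 25:T, 26:T, 27:T, 28:V, 29:V, 30:V, 31:T, 32:T, 33:T, 34:T edges: (17,0,cv); (17,14,cv); (17,16,cv); (18,1,cv); (18,14,cv); (18,15,cv); (19,2,cv); (19,15,cv); (19,16,cv); (20,14,cv); (20,15,cv); (20,16,cv); (24,0,cv); (24,21,cv); (24,23,cv); (25,1,cv); (25,21,cv); (25,22,cv); (26,2,cv); (26,22,cv); (26,23,cv); (27,21,cv); (27,22,cv); (27,23,cv); (31,0,cv); (31,28,cv); (31,30,cv); (32,1,cv); (32,28,cv); (32,29,cv); (33,2,cv); (33,29,cv); (33,30,cv); (34,28,cv); (34,29,cv); (34,30,cv)
final:
nodes: 0:V, 1:V, 2:V, 3:V, 14:V, 15:V, 16:V, 17:T, 18:T, 19:T, 20:T, 21:V, 22:V, 23:V, 24:T, 25:T, 26:T, 27:T, 28:V, 29:V, 30:V, 31:T, 32:T, 33:T, 34:T
edges: (17,0,cv); (17,14,cv); (17,16,cv); (18,1,cv); (18,14,cv); (18,15,cv); (19,2,cv); (19,15,cv); (19,16,cv); (20,14,cv); (20,15,cv); (20,16,cv); (24,0,cv); (24,21,cv); (24,23,cv); (25,1,cv); (25,21,cv); (25,22,cv); (26,2,cv); (26,22,cv); (26,23,cv); (27,21,cv); (27,22,cv); (27,23,cv); (31,0,cv); (31,28,cv); (31,30,cv); (32,1,cv); (32,28,cv); (32,29,cv); (33,2,cv); (33,29,cv); (33,30,cv); (34,28,cv); (34,29,cv); (34,30,cv)


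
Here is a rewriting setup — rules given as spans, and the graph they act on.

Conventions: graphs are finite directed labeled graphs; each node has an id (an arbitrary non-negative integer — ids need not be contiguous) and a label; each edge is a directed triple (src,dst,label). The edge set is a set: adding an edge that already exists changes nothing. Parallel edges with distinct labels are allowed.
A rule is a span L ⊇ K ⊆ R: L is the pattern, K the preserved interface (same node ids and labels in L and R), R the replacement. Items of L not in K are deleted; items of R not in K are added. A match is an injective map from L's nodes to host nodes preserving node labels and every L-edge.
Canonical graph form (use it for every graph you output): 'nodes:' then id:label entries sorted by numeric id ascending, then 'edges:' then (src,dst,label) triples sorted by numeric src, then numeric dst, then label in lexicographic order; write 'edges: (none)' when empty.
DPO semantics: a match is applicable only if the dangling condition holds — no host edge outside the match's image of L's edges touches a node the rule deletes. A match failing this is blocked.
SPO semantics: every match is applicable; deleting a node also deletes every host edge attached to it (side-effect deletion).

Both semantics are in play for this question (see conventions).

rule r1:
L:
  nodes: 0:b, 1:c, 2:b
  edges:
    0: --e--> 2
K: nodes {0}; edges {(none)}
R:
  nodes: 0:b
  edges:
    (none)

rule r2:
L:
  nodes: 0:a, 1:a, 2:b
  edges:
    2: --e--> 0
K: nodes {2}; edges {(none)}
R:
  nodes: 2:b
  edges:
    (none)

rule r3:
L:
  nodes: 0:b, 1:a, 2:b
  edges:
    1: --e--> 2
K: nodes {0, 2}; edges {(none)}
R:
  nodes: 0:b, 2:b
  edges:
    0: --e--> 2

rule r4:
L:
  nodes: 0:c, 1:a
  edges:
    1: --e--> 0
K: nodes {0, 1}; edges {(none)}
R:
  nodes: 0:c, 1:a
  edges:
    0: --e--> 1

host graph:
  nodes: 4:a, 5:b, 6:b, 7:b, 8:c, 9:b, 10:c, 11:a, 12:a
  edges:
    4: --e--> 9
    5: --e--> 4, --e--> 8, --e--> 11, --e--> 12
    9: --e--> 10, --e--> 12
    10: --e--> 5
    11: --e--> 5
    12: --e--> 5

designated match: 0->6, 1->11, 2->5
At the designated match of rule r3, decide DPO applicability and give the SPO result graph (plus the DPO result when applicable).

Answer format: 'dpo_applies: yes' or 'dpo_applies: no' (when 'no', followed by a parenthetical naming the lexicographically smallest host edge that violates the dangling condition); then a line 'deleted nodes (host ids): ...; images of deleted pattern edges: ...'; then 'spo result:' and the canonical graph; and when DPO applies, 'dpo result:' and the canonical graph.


dpo_applies: no
(the rule deletes node 11, which keeps host edge (5,11,e) outside the match image — the dangling condition fails, DPO blocks; SPO proceeds and side-deletes such edges)
deleted nodes (host ids): 11; images of deleted pattern edges: (11,5,e)
spo result:
nodes: 4:a, 5:b, 6:b, 7:b, 8:c, 9:b, 10:c, 12:a
edges: (4,9,e); (5,4,e); (5,8,e); (5,12,e); (6,5,e); (9,10,e); (9,12,e); (10,5,e); (12,5,e)
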